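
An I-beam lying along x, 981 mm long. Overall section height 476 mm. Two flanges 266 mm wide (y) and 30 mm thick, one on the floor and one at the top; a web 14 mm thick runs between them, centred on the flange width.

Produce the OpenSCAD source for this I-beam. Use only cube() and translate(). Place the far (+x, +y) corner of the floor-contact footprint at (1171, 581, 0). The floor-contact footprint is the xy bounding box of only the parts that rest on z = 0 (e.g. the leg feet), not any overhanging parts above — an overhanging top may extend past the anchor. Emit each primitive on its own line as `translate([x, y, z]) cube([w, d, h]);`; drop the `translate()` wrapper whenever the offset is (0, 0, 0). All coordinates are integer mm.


translate([190, 315, 0]) cube([981, 266, 30]);
translate([190, 441, 30]) cube([981, 14, 416]);
translate([190, 315, 446]) cube([981, 266, 30]);


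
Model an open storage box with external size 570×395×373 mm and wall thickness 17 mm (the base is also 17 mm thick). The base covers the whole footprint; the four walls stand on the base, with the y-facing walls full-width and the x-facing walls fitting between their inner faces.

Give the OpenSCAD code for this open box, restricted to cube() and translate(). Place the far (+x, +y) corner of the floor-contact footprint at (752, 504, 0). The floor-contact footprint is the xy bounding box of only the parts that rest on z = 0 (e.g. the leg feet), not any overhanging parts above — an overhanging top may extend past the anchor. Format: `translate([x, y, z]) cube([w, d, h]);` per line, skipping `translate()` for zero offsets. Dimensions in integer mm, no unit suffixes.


translate([182, 109, 0]) cube([570, 395, 17]);
translate([182, 109, 17]) cube([570, 17, 356]);
translate([182, 487, 17]) cube([570, 17, 356]);
translate([182, 126, 17]) cube([17, 361, 356]);
translate([735, 126, 17]) cube([17, 361, 356]);


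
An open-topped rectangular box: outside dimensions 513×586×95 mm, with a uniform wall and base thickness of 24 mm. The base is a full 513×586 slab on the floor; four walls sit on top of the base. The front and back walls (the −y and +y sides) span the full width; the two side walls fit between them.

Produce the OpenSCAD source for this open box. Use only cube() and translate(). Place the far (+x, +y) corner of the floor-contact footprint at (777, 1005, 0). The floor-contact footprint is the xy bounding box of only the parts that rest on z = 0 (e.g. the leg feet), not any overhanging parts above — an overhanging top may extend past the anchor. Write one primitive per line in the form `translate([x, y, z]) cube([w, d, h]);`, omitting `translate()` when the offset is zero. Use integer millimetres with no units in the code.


translate([264, 419, 0]) cube([513, 586, 24]);
translate([264, 419, 24]) cube([513, 24, 71]);
translate([264, 981, 24]) cube([513, 24, 71]);
translate([264, 443, 24]) cube([24, 538, 71]);
translate([753, 443, 24]) cube([24, 538, 71]);


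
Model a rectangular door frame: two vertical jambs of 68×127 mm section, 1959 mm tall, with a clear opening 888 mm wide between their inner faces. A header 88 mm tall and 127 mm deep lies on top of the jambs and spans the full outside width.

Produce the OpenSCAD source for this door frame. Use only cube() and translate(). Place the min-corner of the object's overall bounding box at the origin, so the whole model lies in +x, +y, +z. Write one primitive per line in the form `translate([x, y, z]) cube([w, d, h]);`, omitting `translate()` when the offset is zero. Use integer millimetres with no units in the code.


cube([68, 127, 1959]);
translate([956, 0, 0]) cube([68, 127, 1959]);
translate([0, 0, 1959]) cube([1024, 127, 88]);


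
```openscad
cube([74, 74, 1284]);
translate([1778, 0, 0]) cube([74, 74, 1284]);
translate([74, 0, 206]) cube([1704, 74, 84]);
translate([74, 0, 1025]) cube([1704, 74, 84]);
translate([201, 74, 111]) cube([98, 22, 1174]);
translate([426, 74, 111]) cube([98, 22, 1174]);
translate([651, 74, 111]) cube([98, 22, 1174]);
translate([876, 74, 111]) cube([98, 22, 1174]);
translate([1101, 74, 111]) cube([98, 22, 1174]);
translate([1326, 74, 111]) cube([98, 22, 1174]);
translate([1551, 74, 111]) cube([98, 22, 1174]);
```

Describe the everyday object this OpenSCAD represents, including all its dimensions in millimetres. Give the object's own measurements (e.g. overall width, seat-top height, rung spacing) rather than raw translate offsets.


A fence section. Two 74×74 mm posts, 1284 mm tall, stand on the floor with a clear span of 1704 mm between their inner faces. Two horizontal rails of 74×84 mm section span the gap between the posts with their undersides at z = 206 mm and z = 1025 mm, flush with the posts' −y face. 7 pickets, each 98 mm wide, 22 mm thick and 1174 mm tall, are fixed to the +y face of the rails with their bottoms at z = 111 mm, spaced across the span with a 127 mm gap after the −x post and between neighbouring pickets, with 129 mm left before the +x post.


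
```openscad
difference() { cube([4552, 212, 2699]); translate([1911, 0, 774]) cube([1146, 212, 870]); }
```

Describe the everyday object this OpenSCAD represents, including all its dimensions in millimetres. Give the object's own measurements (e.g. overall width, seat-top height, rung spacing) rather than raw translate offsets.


A wall 4552 mm long (x), 212 mm thick (y), 2699 mm tall, with a rectangular window opening cut through it. The opening is 1146 mm wide and 870 mm tall; its sill is at z = 774 mm and its near (−x) edge is 1911 mm from the wall's −x end. The opening passes through the full wall thickness.


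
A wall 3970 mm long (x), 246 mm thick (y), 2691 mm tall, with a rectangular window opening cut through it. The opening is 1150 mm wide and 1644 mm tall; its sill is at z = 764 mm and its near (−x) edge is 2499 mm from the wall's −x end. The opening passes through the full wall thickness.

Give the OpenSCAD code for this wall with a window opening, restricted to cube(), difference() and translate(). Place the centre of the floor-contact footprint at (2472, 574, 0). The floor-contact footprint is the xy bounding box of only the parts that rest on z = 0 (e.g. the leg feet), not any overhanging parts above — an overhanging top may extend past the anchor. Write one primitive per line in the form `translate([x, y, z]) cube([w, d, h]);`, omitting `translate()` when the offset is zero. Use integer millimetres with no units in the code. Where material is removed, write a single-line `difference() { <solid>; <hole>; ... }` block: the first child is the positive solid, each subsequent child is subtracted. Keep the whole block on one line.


difference() { translate([487, 451, 0]) cube([3970, 246, 2691]); translate([2986, 451, 764]) cube([1150, 246, 1644]); }


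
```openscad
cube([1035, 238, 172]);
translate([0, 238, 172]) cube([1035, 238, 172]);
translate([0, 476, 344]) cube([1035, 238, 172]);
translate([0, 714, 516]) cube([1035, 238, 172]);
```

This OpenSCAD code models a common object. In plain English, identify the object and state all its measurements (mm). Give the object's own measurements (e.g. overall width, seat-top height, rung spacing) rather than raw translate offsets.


A straight staircase of 4 solid steps. Each step is 1035 mm wide (x), 238 mm deep (y, the going) and 172 mm tall (the rise). The first step rests on the floor; each subsequent step sits one going further in +y and one rise higher in +z, directly behind and above the previous step with no overlap.


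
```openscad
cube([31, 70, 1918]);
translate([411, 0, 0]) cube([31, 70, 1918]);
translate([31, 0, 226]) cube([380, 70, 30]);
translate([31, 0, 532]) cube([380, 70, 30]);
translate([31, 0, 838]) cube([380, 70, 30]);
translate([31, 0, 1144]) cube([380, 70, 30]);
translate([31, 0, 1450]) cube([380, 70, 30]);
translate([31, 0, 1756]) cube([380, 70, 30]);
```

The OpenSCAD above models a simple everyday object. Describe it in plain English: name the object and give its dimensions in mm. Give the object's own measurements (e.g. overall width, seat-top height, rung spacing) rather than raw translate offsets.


A straight ladder. Two 31×70 mm vertical rails, 1918 mm tall, stand 442 mm apart (outside-to-outside) with their front faces coplanar on the −y side. 6 rungs, each 70 mm deep and 30 mm tall, span between the inner faces of the rails, front faces flush with the rails. The lowest rung's underside is at z = 226 mm and rungs are spaced 306 mm apart (underside to underside).


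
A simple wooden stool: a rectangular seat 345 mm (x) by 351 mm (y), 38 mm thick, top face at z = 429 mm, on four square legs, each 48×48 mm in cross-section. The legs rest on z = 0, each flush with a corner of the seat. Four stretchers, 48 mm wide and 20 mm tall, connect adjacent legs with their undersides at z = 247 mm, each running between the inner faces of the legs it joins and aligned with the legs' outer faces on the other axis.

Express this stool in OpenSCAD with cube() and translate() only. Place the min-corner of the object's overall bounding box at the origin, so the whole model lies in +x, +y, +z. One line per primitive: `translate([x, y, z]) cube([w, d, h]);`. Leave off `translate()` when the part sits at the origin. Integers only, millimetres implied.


// leg_h = 429 - 38 = 391
// stretcher span = 345 - 2*48 = 249
translate([0, 0, 391]) cube([345, 351, 38]);
cube([48, 48, 391]);
translate([297, 0, 0]) cube([48, 48, 391]);
translate([0, 303, 0]) cube([48, 48, 391]);
translate([297, 303, 0]) cube([48, 48, 391]);
translate([48, 0, 247]) cube([249, 48, 20]);
translate([48, 303, 247]) cube([249, 48, 20]);
translate([0, 48, 247]) cube([48, 255, 20]);
translate([297, 48, 247]) cube([48, 255, 20]);


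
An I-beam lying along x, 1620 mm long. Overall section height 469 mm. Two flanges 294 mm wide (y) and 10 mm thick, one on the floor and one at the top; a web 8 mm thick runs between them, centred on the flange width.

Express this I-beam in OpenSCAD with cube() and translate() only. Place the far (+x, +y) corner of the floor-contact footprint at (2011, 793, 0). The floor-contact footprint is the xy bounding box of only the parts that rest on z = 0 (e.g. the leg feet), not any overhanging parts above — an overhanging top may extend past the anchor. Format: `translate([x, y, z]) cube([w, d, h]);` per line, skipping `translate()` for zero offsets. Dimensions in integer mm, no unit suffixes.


translate([391, 499, 0]) cube([1620, 294, 10]);
translate([391, 642, 10]) cube([1620, 8, 449]);
translate([391, 499, 459]) cube([1620, 294, 10]);


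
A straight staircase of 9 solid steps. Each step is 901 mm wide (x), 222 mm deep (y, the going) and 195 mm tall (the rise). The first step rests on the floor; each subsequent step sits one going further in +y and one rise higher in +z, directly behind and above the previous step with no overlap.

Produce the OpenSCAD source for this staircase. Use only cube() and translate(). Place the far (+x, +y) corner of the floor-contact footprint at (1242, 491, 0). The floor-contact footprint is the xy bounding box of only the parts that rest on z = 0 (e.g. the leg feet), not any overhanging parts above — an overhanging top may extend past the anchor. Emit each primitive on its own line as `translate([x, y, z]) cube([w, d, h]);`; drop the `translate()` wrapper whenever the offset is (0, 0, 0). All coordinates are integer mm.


translate([341, 269, 0]) cube([901, 222, 195]);
translate([341, 491, 195]) cube([901, 222, 195]);
translate([341, 713, 390]) cube([901, 222, 195]);
translate([341, 935, 585]) cube([901, 222, 195]);
translate([341, 1157, 780]) cube([901, 222, 195]);
translate([341, 1379, 975]) cube([901, 222, 195]);
translate([341, 1601, 1170]) cube([901, 222, 195]);
translate([341, 1823, 1365]) cube([901, 222, 195]);
translate([341, 2045, 1560]) cube([901, 222, 195]);


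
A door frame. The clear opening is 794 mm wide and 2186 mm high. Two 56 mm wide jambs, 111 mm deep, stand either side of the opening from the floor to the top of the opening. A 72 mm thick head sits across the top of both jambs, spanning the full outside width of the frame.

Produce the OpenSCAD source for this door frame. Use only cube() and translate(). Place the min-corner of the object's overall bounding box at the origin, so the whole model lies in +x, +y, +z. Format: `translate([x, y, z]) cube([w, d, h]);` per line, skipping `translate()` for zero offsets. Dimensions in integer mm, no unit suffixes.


cube([56, 111, 2186]);
translate([850, 0, 0]) cube([56, 111, 2186]);
translate([0, 0, 2186]) cube([906, 111, 72]);


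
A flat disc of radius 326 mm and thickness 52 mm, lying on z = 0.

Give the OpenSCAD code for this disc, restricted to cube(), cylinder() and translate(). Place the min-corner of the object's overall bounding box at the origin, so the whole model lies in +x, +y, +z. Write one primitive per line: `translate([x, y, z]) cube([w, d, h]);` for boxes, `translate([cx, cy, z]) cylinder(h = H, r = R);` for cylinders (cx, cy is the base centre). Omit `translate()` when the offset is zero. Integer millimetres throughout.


translate([326, 326, 0]) cylinder(h = 52, r = 326);


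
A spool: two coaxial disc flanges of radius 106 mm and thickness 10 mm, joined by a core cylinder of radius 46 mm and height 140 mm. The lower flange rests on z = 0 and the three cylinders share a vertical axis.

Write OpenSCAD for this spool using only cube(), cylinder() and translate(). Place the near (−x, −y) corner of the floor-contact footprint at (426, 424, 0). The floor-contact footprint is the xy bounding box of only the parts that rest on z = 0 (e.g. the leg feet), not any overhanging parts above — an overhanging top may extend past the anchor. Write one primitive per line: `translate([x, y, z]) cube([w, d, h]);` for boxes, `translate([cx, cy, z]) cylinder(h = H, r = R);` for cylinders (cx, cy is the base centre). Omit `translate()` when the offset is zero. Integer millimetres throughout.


translate([532, 530, 0]) cylinder(h = 10, r = 106);
translate([532, 530, 10]) cylinder(h = 140, r = 46);
translate([532, 530, 150]) cylinder(h = 10, r = 106);


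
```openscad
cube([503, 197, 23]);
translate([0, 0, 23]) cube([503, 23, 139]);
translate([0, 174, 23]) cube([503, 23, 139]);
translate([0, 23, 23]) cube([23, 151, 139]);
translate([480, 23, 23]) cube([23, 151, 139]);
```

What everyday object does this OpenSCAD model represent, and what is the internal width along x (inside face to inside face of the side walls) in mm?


An open box. The internal width is 457 mm.

A 503×197 base slab with four walls standing on it — an open box. The base is 503 mm wide and the walls are 23 mm thick, so the internal width is 503 − 2 × 23 = 457 mm.


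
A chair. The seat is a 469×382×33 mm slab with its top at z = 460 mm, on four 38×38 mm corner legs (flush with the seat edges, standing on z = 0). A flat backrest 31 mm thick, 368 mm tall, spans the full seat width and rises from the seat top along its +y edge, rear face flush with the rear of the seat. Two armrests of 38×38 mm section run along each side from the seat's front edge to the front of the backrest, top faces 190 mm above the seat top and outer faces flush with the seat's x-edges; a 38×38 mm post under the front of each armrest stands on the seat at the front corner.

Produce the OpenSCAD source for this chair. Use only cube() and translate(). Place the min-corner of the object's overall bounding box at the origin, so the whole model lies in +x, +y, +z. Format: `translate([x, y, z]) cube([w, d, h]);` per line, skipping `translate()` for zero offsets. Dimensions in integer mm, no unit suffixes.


translate([0, 0, 427]) cube([469, 382, 33]);
cube([38, 38, 427]);
translate([431, 0, 0]) cube([38, 38, 427]);
translate([0, 344, 0]) cube([38, 38, 427]);
translate([431, 344, 0]) cube([38, 38, 427]);
translate([0, 351, 460]) cube([469, 31, 368]);
translate([0, 0, 612]) cube([38, 351, 38]);
translate([431, 0, 612]) cube([38, 351, 38]);
translate([0, 0, 460]) cube([38, 38, 152]);
translate([431, 0, 460]) cube([38, 38, 152]);


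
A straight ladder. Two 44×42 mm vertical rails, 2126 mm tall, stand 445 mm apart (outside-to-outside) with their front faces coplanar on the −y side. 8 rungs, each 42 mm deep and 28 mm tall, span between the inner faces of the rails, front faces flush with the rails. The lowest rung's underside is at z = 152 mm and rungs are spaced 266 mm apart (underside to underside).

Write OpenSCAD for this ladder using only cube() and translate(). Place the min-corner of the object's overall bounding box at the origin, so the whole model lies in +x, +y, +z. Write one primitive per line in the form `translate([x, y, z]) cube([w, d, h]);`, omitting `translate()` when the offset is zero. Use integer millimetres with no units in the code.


cube([44, 42, 2126]);
translate([401, 0, 0]) cube([44, 42, 2126]);
translate([44, 0, 152]) cube([357, 42, 28]);
translate([44, 0, 418]) cube([357, 42, 28]);
translate([44, 0, 684]) cube([357, 42, 28]);
translate([44, 0, 950]) cube([357, 42, 28]);
translate([44, 0, 1216]) cube([357, 42, 28]);
translate([44, 0, 1482]) cube([357, 42, 28]);
translate([44, 0, 1748]) cube([357, 42, 28]);
translate([44, 0, 2014]) cube([357, 42, 28]);


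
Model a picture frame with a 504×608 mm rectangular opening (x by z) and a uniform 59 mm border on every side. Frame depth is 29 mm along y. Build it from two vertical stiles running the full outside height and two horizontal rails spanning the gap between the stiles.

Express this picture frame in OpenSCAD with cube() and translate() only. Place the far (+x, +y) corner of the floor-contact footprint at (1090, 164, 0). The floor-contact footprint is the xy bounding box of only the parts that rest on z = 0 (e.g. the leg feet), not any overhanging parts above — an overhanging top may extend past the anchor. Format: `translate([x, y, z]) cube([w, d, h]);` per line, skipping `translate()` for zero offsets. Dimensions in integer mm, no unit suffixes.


translate([468, 135, 0]) cube([59, 29, 726]);
translate([1031, 135, 0]) cube([59, 29, 726]);
translate([527, 135, 0]) cube([504, 29, 59]);
translate([527, 135, 667]) cube([504, 29, 59]);


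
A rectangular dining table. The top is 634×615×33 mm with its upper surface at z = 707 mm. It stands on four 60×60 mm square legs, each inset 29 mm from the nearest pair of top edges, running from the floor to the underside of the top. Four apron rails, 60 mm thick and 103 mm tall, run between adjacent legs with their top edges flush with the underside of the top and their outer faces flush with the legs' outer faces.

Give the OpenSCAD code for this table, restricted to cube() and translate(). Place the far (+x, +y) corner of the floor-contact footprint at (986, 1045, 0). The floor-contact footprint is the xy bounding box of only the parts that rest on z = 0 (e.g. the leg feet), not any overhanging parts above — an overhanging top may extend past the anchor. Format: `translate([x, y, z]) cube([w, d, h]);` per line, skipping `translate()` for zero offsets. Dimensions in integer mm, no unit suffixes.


translate([381, 459, 674]) cube([634, 615, 33]);
translate([410, 488, 0]) cube([60, 60, 674]);
translate([926, 488, 0]) cube([60, 60, 674]);
translate([410, 985, 0]) cube([60, 60, 674]);
translate([926, 985, 0]) cube([60, 60, 674]);
translate([470, 488, 571]) cube([456, 60, 103]);
translate([470, 985, 571]) cube([456, 60, 103]);
translate([410, 548, 571]) cube([60, 437, 103]);
translate([926, 548, 571]) cube([60, 437, 103]);


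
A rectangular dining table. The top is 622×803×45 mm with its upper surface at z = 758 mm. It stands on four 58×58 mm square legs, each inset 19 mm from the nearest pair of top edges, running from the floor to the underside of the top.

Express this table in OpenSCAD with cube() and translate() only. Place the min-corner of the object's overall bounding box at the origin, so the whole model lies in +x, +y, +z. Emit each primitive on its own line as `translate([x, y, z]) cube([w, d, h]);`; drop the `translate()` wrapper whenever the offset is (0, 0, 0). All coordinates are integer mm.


translate([0, 0, 713]) cube([622, 803, 45]);
translate([19, 19, 0]) cube([58, 58, 713]);
translate([545, 19, 0]) cube([58, 58, 713]);
translate([19, 726, 0]) cube([58, 58, 713]);
translate([545, 726, 0]) cube([58, 58, 713]);


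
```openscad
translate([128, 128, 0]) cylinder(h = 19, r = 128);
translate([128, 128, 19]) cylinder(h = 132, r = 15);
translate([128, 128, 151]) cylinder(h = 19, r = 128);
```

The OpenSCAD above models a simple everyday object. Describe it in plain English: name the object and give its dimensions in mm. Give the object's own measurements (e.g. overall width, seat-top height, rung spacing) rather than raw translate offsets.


A spool: two coaxial disc flanges of radius 128 mm and thickness 19 mm, joined by a core cylinder of radius 15 mm and height 132 mm. The lower flange rests on z = 0 and the three cylinders share a vertical axis.


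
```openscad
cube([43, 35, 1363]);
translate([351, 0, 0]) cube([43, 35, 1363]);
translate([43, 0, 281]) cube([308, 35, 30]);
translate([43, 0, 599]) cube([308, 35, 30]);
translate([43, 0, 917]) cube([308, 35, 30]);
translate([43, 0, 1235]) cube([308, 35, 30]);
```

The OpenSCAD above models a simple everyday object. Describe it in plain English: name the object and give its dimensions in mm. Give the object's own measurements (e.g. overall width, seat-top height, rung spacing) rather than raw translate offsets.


A straight ladder. Two 43×35 mm vertical rails, 1363 mm tall, stand 394 mm apart (outside-to-outside) with their front faces coplanar on the −y side. 4 rungs, each 35 mm deep and 30 mm tall, span between the inner faces of the rails, front faces flush with the rails. The lowest rung's underside is at z = 281 mm and rungs are spaced 318 mm apart (underside to underside).


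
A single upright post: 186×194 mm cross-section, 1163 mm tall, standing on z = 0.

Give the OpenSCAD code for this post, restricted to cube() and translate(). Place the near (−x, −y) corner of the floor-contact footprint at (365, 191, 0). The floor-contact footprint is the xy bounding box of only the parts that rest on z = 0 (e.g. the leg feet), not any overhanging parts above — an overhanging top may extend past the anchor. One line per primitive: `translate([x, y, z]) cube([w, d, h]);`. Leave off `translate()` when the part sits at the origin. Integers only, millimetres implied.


translate([365, 191, 0]) cube([186, 194, 1163]);


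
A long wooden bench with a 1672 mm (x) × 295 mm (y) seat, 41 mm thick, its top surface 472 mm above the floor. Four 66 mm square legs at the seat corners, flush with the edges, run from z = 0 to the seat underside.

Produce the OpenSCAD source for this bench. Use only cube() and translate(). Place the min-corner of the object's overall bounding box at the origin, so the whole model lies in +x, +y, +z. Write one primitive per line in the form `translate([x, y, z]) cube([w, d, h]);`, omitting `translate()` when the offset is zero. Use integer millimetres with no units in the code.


translate([0, 0, 431]) cube([1672, 295, 41]);
cube([66, 66, 431]);
translate([0, 229, 0]) cube([66, 66, 431]);
translate([1606, 0, 0]) cube([66, 66, 431]);
translate([1606, 229, 0]) cube([66, 66, 431]);


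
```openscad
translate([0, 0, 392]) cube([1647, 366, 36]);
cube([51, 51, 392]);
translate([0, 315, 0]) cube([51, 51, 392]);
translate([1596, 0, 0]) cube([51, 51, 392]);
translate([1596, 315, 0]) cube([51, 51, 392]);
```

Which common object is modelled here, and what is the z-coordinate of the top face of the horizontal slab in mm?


A bench. The seat-top height is 428 mm.

A long slab on four corner posts — a bench. The slab sits at z = 392 with thickness 36, so the top is 392 + 36 = 428 mm.


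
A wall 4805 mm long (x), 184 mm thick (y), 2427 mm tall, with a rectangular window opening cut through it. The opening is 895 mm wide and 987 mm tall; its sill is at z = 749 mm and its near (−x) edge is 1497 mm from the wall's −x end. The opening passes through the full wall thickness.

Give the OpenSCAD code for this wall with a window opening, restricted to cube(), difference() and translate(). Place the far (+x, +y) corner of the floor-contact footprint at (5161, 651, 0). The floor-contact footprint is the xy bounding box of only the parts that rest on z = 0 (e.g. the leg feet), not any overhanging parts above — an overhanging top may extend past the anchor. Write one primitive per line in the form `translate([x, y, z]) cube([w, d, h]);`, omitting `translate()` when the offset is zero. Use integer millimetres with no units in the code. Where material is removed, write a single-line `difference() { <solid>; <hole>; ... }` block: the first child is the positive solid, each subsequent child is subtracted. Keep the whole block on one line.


difference() { translate([356, 467, 0]) cube([4805, 184, 2427]); translate([1853, 467, 749]) cube([895, 184, 987]); }


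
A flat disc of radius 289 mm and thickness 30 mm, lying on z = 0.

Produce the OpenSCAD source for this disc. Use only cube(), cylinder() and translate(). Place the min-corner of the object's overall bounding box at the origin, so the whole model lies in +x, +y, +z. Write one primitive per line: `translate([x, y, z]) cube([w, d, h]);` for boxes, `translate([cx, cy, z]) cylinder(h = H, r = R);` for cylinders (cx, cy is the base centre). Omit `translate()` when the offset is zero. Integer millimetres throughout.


translate([289, 289, 0]) cylinder(h = 30, r = 289);


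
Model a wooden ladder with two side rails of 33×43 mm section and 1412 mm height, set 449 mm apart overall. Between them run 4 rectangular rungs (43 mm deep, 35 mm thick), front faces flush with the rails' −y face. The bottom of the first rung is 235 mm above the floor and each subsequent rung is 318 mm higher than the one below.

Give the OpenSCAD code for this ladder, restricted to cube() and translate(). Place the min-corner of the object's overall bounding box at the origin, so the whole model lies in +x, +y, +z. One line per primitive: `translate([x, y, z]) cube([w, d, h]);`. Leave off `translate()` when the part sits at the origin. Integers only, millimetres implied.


cube([33, 43, 1412]);
translate([416, 0, 0]) cube([33, 43, 1412]);
translate([33, 0, 235]) cube([383, 43, 35]);
translate([33, 0, 553]) cube([383, 43, 35]);
translate([33, 0, 871]) cube([383, 43, 35]);
translate([33, 0, 1189]) cube([383, 43, 35]);


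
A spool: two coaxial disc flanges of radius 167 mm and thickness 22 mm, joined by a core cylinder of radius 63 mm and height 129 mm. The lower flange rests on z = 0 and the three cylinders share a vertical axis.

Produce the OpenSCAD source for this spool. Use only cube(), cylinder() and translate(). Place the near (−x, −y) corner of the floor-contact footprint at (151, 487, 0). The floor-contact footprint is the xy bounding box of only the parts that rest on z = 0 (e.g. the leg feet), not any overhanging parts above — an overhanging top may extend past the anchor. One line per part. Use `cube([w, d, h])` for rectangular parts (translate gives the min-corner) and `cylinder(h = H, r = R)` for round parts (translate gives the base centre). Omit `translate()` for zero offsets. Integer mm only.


translate([318, 654, 0]) cylinder(h = 22, r = 167);
translate([318, 654, 22]) cylinder(h = 129, r = 63);
translate([318, 654, 151]) cylinder(h = 22, r = 167);


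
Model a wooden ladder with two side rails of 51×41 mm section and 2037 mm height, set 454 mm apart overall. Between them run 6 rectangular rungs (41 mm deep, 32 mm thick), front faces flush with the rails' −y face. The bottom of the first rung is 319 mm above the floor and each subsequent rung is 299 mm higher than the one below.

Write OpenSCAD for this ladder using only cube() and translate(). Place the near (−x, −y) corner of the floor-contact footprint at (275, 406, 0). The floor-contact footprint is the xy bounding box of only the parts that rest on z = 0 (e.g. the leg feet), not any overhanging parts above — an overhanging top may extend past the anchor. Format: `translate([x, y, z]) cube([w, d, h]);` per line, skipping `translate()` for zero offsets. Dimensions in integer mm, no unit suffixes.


translate([275, 406, 0]) cube([51, 41, 2037]);
translate([678, 406, 0]) cube([51, 41, 2037]);
translate([326, 406, 319]) cube([352, 41, 32]);
translate([326, 406, 618]) cube([352, 41, 32]);
translate([326, 406, 917]) cube([352, 41, 32]);
translate([326, 406, 1216]) cube([352, 41, 32]);
translate([326, 406, 1515]) cube([352, 41, 32]);
translate([326, 406, 1814]) cube([352, 41, 32]);


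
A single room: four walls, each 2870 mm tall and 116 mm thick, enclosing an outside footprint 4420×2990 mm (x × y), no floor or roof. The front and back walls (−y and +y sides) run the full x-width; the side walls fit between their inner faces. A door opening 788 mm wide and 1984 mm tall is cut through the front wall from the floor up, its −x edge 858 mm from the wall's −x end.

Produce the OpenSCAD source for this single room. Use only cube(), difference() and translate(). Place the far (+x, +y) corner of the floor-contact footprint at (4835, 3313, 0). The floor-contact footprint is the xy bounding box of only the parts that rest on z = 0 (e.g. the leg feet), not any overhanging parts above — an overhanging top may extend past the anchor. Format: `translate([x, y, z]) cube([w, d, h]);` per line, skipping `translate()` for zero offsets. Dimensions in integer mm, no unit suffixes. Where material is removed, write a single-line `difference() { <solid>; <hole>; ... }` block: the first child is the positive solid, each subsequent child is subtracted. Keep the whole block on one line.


difference() { translate([415, 323, 0]) cube([4420, 116, 2870]); translate([1273, 323, 0]) cube([788, 116, 1984]); }
translate([415, 3197, 0]) cube([4420, 116, 2870]);
translate([415, 439, 0]) cube([116, 2758, 2870]);
translate([4719, 439, 0]) cube([116, 2758, 2870]);


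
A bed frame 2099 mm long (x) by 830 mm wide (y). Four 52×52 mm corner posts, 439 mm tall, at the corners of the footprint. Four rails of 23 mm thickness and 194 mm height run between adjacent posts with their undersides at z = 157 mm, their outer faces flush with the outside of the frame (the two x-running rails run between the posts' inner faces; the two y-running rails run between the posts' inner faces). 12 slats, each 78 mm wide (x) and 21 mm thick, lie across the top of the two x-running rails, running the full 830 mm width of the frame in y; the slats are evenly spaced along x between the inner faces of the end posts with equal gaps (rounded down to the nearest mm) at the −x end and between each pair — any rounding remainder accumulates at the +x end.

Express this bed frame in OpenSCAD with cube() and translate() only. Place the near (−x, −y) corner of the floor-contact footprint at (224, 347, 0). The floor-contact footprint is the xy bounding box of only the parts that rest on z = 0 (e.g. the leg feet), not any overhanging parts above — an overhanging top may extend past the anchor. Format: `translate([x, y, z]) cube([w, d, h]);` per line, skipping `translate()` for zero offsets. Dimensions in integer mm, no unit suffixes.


// slat z = rail_z + rail_h = 157 + 194 = 351
// slat gap = ⌊(1995 − 12·78) / 13⌋ = 81
translate([224, 347, 0]) cube([52, 52, 439]);
translate([224, 1125, 0]) cube([52, 52, 439]);
translate([2271, 347, 0]) cube([52, 52, 439]);
translate([2271, 1125, 0]) cube([52, 52, 439]);
translate([276, 347, 157]) cube([1995, 23, 194]);
translate([276, 1154, 157]) cube([1995, 23, 194]);
translate([224, 399, 157]) cube([23, 726, 194]);
translate([2300, 399, 157]) cube([23, 726, 194]);
translate([357, 347, 351]) cube([78, 830, 21]);
translate([516, 347, 351]) cube([78, 830, 21]);
translate([675, 347, 351]) cube([78, 830, 21]);
translate([834, 347, 351]) cube([78, 830, 21]);
translate([993, 347, 351]) cube([78, 830, 21]);
translate([1152, 347, 351]) cube([78, 830, 21]);
translate([1311, 347, 351]) cube([78, 830, 21]);
translate([1470, 347, 351]) cube([78, 830, 21]);
translate([1629, 347, 351]) cube([78, 830, 21]);
translate([1788, 347, 351]) cube([78, 830, 21]);
translate([1947, 347, 351]) cube([78, 830, 21]);
translate([2106, 347, 351]) cube([78, 830, 21]);


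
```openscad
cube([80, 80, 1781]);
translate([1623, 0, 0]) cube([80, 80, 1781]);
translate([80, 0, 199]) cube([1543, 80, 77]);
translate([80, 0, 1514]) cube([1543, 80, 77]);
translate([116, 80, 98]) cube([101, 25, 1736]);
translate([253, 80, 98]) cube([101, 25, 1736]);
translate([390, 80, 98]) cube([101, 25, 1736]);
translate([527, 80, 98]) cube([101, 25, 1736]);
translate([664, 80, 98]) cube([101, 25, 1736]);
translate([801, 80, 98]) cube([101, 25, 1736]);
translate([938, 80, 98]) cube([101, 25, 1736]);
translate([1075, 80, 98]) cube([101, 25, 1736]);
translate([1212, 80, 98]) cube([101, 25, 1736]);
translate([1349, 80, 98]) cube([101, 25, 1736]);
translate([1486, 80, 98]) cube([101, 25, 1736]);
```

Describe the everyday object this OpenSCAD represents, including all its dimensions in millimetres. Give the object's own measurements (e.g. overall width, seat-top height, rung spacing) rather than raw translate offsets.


A fence section. Two 80×80 mm posts, 1781 mm tall, stand on the floor with a clear span of 1543 mm between their inner faces. Two horizontal rails of 80×77 mm section span the gap between the posts with their undersides at z = 199 mm and z = 1514 mm, flush with the posts' −y face. 11 pickets, each 101 mm wide, 25 mm thick and 1736 mm tall, are fixed to the +y face of the rails with their bottoms at z = 98 mm, spaced across the span with a 36 mm gap after the −x post and between neighbouring pickets and before the +x post.


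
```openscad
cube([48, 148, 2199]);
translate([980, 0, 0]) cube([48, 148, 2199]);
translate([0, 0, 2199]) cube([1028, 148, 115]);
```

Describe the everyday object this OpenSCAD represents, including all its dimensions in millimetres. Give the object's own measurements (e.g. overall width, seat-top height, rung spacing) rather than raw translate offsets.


A door frame. The clear opening is 932 mm wide and 2199 mm high. Two 48 mm wide jambs, 148 mm deep, stand either side of the opening from the floor to the top of the opening. A 115 mm thick head sits across the top of both jambs, spanning the full outside width of the frame.


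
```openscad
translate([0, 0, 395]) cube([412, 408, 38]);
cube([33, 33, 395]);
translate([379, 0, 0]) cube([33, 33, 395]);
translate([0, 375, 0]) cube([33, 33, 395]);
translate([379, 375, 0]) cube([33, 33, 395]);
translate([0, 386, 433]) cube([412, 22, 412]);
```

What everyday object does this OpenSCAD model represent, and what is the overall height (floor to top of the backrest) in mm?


A chair. The overall height is 845 mm.

A slab on four corner posts with a tall panel at the back — a chair. The seat slab sits at z = 395 with thickness 38, and the 412 mm backrest starts at the seat top, so the overall height is 395 + 38 + 412 = 845 mm.


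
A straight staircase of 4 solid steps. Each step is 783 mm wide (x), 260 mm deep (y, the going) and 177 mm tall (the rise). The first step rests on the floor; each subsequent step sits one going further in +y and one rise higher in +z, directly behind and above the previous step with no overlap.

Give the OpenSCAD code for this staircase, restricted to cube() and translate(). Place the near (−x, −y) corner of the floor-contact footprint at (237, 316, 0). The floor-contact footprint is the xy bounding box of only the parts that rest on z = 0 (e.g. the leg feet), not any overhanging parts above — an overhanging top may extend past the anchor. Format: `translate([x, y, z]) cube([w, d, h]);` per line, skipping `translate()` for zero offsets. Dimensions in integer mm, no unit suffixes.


translate([237, 316, 0]) cube([783, 260, 177]);
translate([237, 576, 177]) cube([783, 260, 177]);
translate([237, 836, 354]) cube([783, 260, 177]);
translate([237, 1096, 531]) cube([783, 260, 177]);


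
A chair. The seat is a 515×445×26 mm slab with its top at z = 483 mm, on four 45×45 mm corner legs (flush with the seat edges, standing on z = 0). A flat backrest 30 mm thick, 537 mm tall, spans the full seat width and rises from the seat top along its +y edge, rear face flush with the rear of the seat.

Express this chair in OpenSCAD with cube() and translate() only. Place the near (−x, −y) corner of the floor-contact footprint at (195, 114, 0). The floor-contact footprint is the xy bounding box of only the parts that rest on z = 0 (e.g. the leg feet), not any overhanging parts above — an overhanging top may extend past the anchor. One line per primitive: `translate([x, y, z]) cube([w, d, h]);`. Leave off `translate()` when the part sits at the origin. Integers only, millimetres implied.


// leg_h = 483 - 26 = 457
translate([195, 114, 457]) cube([515, 445, 26]);
translate([195, 114, 0]) cube([45, 45, 457]);
translate([665, 114, 0]) cube([45, 45, 457]);
translate([195, 514, 0]) cube([45, 45, 457]);
translate([665, 514, 0]) cube([45, 45, 457]);
translate([195, 529, 483]) cube([515, 30, 537]);


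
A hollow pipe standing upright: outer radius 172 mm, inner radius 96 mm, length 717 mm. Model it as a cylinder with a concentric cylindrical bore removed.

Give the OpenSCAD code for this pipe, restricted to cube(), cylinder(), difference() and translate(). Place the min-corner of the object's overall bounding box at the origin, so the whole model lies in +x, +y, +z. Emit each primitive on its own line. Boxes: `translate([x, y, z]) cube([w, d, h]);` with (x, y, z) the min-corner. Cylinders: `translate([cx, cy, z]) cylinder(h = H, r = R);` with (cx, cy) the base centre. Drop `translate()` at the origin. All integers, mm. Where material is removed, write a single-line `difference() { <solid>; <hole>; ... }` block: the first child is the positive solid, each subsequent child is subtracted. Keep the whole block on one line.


difference() { translate([172, 172, 0]) cylinder(h = 717, r = 172); translate([172, 172, 0]) cylinder(h = 717, r = 96); }


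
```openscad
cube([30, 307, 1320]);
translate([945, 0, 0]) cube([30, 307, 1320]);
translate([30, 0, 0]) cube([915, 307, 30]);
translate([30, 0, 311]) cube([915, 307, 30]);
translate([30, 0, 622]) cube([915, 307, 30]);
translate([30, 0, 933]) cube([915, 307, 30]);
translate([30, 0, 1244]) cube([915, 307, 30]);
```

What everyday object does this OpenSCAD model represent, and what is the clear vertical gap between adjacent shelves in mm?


A bookshelf. The clear shelf gap is 281 mm.

Two tall side panels with 5 horizontal boards between them — a bookshelf. The first two shelf undersides are at z = 0 and z = 311; with shelf thickness 30, the clear gap is 311 − 0 − 30 = 281 mm.


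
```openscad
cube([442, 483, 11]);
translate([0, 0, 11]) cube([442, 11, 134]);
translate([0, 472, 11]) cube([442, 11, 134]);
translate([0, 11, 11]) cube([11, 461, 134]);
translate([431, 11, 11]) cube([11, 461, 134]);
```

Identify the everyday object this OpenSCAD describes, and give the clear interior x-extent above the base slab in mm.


An open box. The internal width is 420 mm.

A 442×483 base slab with four walls standing on it — an open box. The base is 442 mm wide and the walls are 11 mm thick, so the internal width is 442 − 2 × 11 = 420 mm.


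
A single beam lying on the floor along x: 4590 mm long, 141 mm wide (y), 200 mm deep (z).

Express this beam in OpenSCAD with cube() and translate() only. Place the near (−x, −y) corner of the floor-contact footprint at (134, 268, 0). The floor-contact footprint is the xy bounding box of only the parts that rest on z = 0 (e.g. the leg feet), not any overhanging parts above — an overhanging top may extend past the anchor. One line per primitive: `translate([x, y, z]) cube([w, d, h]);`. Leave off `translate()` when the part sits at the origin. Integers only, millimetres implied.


translate([134, 268, 0]) cube([4590, 141, 200]);


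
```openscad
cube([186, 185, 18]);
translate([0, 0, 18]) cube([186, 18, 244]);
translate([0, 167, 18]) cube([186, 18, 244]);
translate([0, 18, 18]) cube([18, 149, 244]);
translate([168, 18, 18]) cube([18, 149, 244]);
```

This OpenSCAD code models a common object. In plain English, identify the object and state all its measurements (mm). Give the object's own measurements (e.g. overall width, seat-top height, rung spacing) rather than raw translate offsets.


An open-topped rectangular box: outside dimensions 186×185×262 mm, with a uniform wall and base thickness of 18 mm. The base is a full 186×185 slab on the floor; four walls sit on top of the base. The front and back walls (the −y and +y sides) span the full width; the two side walls fit between them.
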